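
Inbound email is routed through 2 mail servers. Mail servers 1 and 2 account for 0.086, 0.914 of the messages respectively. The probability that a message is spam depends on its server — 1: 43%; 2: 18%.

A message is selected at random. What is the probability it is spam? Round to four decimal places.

P(S) = P(S|1)·P(1) + P(S|2)·P(2)
      = 0.43·0.086 + 0.18·0.914
      = 0.03698 + 0.16452 = 0.2015

P(S) ≈ 0.2015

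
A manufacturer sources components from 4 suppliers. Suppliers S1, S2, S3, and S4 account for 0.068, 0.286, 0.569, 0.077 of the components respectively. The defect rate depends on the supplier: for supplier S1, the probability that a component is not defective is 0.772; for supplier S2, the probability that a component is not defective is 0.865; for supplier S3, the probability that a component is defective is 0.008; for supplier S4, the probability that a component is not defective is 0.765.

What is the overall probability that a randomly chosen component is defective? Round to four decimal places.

P(D|S1) = 1 − 0.772 = 0.228.
P(D|S2) = 1 − 0.865 = 0.135.
P(D|S4) = 1 − 0.765 = 0.235.
P(D) = P(D|S1)·P(S1) + P(D|S2)·P(S2) + P(D|S3)·P(S3) + P(D|S4)·P(S4)
      = 0.228·0.068 + 0.135·0.286 + 0.008·0.569 + 0.235·0.077
      = 0.015504 + 0.03861 + 0.004552 + 0.018095 = 0.076761

0.0768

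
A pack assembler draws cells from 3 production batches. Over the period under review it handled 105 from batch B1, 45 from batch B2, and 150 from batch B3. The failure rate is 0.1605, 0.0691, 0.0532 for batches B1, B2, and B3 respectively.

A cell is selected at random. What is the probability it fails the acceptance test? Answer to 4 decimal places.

0.0931

Total: 105 + 45 + 150 = 300.
P(B1) = 105/300 = 0.35. P(B2) = 45/300 = 0.15. P(B3) = 150/300 = 0.5.
Summing over the partition,
P(F) = P(F|B1)·P(B1) + P(F|B2)·P(B2) + P(F|B3)·P(B3)
      = 0.1605·0.35 + 0.0691·0.15 + 0.0532·0.5
      = 0.056175 + 0.010365 + 0.0266 = 0.09314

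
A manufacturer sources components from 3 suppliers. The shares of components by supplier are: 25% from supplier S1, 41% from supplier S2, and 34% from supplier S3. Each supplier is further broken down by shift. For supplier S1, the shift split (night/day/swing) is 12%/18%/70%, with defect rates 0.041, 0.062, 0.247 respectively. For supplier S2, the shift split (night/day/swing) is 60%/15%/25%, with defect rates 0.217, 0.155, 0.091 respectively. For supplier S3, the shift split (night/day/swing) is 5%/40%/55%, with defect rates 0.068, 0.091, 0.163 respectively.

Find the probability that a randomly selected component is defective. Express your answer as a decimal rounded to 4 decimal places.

P(D|S1) = 0.12·0.041 + 0.18·0.062 + 0.7·0.247 = 0.00492 + 0.01116 + 0.1729 = 0.18898
P(D|S2) = 0.6·0.217 + 0.15·0.155 + 0.25·0.091 = 0.1302 + 0.02325 + 0.02275 = 0.1762
P(D|S3) = 0.05·0.068 + 0.4·0.091 + 0.55·0.163 = 0.0034 + 0.0364 + 0.08965 = 0.12945
By total probability over the outer partition,
P(D) = 0.25·0.18898 + 0.41·0.1762 + 0.34·0.12945
      = 0.047245 + 0.072242 + 0.044013 = 0.1635

P(D) ≈ 0.1635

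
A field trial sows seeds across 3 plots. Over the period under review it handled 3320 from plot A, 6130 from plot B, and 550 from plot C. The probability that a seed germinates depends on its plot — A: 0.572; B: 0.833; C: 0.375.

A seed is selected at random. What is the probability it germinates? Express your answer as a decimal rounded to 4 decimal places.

Total: 3320 + 6130 + 550 = 10000.
P(A) = 3320/10000 = 0.332. P(B) = 6130/10000 = 0.613. P(C) = 550/10000 = 0.055.
By the law of total probability,
P(G) = P(G|A)·P(A) + P(G|B)·P(B) + P(G|C)·P(C)
      = 0.572·0.332 + 0.833·0.613 + 0.375·0.055
      = 0.189904 + 0.510629 + 0.020625 = 0.721158

0.7212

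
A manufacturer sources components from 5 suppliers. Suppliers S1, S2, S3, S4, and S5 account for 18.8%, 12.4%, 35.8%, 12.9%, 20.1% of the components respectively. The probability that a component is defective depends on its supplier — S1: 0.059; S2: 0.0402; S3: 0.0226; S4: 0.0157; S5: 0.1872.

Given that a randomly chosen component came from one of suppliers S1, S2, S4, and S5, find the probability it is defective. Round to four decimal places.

P(D|S) ≈ 0.0868

Let S = {S1, S2, S4, S5}.
P(S) = 0.188 + 0.124 + 0.129 + 0.201 = 0.642.
P(D ∩ S) = 0.059·0.188 + 0.0402·0.124 + 0.0157·0.129 + 0.1872·0.201 = 0.011092 + 0.0049848 + 0.0020253 + 0.0376272 = 0.0557293.
P(D | S) = 0.0557293 / 0.642 = 0.086806…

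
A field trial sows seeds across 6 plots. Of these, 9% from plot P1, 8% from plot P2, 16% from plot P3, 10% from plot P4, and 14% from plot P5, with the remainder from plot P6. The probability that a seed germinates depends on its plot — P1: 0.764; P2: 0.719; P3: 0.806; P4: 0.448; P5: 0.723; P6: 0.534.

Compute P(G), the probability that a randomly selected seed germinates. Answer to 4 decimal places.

0.6309

P(P6) = 1 − (0.09 + 0.08 + 0.16 + 0.1 + 0.14) = 0.43.
Using total probability over the partition,
P(G) = P(G|P1)·P(P1) + P(G|P2)·P(P2) + P(G|P3)·P(P3) + P(G|P4)·P(P4) + P(G|P5)·P(P5) + P(G|P6)·P(P6)
      = 0.764·0.09 + 0.719·0.08 + 0.806·0.16 + 0.448·0.1 + 0.723·0.14 + 0.534·0.43
      = 0.06876 + 0.05752 + 0.12896 + 0.0448 + 0.10122 + 0.22962 = 0.63088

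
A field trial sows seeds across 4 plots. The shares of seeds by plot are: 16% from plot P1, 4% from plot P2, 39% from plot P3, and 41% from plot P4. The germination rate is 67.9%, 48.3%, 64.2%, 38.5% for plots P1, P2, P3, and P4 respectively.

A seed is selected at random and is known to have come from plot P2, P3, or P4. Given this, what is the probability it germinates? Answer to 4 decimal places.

Let S = {P2, P3, P4}.
P(S) = 0.04 + 0.39 + 0.41 = 0.84.
P(G ∩ S) = 0.483·0.04 + 0.642·0.39 + 0.385·0.41 = 0.01932 + 0.25038 + 0.15785 = 0.42755.
P(G | S) = 0.42755 / 0.84 = 0.508988…

P(G|S) ≈ 0.5090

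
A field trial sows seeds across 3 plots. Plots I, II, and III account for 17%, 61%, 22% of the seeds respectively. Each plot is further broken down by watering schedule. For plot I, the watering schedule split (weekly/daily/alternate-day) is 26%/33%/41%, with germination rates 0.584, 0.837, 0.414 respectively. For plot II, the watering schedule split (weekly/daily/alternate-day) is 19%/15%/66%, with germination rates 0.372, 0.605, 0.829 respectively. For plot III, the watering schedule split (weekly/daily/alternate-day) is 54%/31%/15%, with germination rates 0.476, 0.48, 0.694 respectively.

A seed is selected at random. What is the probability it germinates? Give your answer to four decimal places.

P(G|I) = 0.26·0.584 + 0.33·0.837 + 0.41·0.414 = 0.15184 + 0.27621 + 0.16974 = 0.59779
P(G|II) = 0.19·0.372 + 0.15·0.605 + 0.66·0.829 = 0.07068 + 0.09075 + 0.54714 = 0.70857
P(G|III) = 0.54·0.476 + 0.31·0.48 + 0.15·0.694 = 0.25704 + 0.1488 + 0.1041 = 0.50994
Then overall,
P(G) = 0.17·0.59779 + 0.61·0.70857 + 0.22·0.50994
      = 0.1016243 + 0.4322277 + 0.1121868 = 0.6460388

P(G) ≈ 0.6460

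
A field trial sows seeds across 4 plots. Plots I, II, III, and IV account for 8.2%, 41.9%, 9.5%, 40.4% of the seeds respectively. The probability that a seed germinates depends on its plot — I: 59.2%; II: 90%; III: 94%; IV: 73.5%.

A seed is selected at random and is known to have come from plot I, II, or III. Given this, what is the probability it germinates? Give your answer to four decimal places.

Let S = {I, II, III}.
P(S) = 0.082 + 0.419 + 0.095 = 0.596.
P(G ∩ S) = 0.592·0.082 + 0.9·0.419 + 0.94·0.095 = 0.048544 + 0.3771 + 0.0893 = 0.514944.
P(G | S) = 0.514944 / 0.596 = 0.864000…

0.8640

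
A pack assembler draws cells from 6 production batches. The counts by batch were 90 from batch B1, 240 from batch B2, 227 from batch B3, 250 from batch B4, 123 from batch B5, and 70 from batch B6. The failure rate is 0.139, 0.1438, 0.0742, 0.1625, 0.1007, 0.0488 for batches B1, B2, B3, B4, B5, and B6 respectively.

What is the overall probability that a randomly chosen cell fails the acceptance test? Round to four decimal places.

P(F) ≈ 0.1203

Total: 90 + 240 + 227 + 250 + 123 + 70 = 1000.
P(B1) = 90/1000 = 0.09. P(B2) = 240/1000 = 0.24. P(B3) = 227/1000 = 0.227. P(B4) = 250/1000 = 0.25. P(B5) = 123/1000 = 0.123. P(B6) = 70/1000 = 0.07.
P(F) = P(F|B1)·P(B1) + P(F|B2)·P(B2) + P(F|B3)·P(B3) + P(F|B4)·P(B4) + P(F|B5)·P(B5) + P(F|B6)·P(B6)
      = 0.139·0.09 + 0.1438·0.24 + 0.0742·0.227 + 0.1625·0.25 + 0.1007·0.123 + 0.0488·0.07
      = 0.01251 + 0.034512 + 0.0168434 + 0.040625 + 0.0123861 + 0.003416 = 0.1202925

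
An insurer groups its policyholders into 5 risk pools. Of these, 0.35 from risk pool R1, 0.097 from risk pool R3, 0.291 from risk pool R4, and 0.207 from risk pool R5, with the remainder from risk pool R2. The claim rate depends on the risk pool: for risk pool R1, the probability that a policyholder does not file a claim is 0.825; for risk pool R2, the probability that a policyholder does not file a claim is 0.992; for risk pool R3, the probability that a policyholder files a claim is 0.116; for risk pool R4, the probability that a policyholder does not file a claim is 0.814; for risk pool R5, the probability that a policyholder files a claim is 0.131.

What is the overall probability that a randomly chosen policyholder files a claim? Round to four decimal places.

P(R2) = 1 − (0.35 + 0.097 + 0.291 + 0.207) = 0.055.
P(C|R1) = 1 − 0.825 = 0.175.
P(C|R2) = 1 − 0.992 = 0.008.
P(C|R4) = 1 − 0.814 = 0.186.
Summing over the partition,
P(C) = P(C|R1)·P(R1) + P(C|R2)·P(R2) + P(C|R3)·P(R3) + P(C|R4)·P(R4) + P(C|R5)·P(R5)
      = 0.175·0.35 + 0.008·0.055 + 0.116·0.097 + 0.186·0.291 + 0.131·0.207
      = 0.06125 + 0.00044 + 0.011252 + 0.054126 + 0.027117 = 0.154185

0.1542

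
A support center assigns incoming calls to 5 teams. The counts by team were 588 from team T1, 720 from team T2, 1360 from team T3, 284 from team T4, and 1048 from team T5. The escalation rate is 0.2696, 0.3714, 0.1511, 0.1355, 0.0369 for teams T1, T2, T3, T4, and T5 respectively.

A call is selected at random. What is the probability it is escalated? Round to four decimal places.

0.1771

Total: 588 + 720 + 1360 + 284 + 1048 = 4000.
P(T1) = 588/4000 = 0.147. P(T2) = 720/4000 = 0.18. P(T3) = 1360/4000 = 0.34. P(T4) = 284/4000 = 0.071. P(T5) = 1048/4000 = 0.262.
P(E) = P(E|T1)·P(T1) + P(E|T2)·P(T2) + P(E|T3)·P(T3) + P(E|T4)·P(T4) + P(E|T5)·P(T5)
      = 0.2696·0.147 + 0.3714·0.18 + 0.1511·0.34 + 0.1355·0.071 + 0.0369·0.262
      = 0.0396312 + 0.066852 + 0.051374 + 0.0096205 + 0.0096678 = 0.1771455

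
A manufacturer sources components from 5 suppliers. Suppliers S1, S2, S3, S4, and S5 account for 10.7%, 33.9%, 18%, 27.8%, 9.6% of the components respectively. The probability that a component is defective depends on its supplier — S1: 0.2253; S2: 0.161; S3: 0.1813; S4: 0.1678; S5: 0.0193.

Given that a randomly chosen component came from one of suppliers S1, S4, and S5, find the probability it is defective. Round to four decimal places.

Let S = {S1, S4, S5}.
P(S) = 0.107 + 0.278 + 0.096 = 0.481.
P(D ∩ S) = 0.2253·0.107 + 0.1678·0.278 + 0.0193·0.096 = 0.0241071 + 0.0466484 + 0.0018528 = 0.0726083.
P(D | S) = 0.0726083 / 0.481 = 0.150953…

P(D|S) ≈ 0.1510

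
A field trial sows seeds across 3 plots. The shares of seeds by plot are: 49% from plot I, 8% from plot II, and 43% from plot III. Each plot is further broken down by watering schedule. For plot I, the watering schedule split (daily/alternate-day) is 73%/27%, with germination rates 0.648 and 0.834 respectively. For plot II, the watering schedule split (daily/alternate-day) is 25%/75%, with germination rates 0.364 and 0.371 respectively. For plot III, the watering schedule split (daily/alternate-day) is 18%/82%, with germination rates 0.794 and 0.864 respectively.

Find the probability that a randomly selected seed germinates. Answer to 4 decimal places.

P(G|I) = 0.73·0.648 + 0.27·0.834 = 0.47304 + 0.22518 = 0.69822
P(G|II) = 0.25·0.364 + 0.75·0.371 = 0.091 + 0.27825 = 0.36925
P(G|III) = 0.18·0.794 + 0.82·0.864 = 0.14292 + 0.70848 = 0.8514
Then overall,
P(G) = 0.49·0.69822 + 0.08·0.36925 + 0.43·0.8514
      = 0.3421278 + 0.02954 + 0.366102 = 0.7377698

0.7378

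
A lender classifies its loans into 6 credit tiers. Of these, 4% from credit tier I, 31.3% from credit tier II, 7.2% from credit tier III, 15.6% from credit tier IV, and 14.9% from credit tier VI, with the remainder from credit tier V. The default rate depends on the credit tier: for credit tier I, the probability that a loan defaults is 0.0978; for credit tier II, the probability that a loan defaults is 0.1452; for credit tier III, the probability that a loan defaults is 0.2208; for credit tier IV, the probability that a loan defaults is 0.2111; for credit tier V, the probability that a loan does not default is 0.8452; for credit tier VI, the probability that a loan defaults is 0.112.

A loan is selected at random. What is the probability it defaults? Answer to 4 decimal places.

P(D) ≈ 0.1567

P(V) = 1 − (0.04 + 0.313 + 0.072 + 0.156 + 0.149) = 0.27.
P(D|V) = 1 − 0.8452 = 0.1548.
Summing over the partition,
P(D) = P(D|I)·P(I) + P(D|II)·P(II) + P(D|III)·P(III) + P(D|IV)·P(IV) + P(D|V)·P(V) + P(D|VI)·P(VI)
      = 0.0978·0.04 + 0.1452·0.313 + 0.2208·0.072 + 0.2111·0.156 + 0.1548·0.27 + 0.112·0.149
      = 0.003912 + 0.0454476 + 0.0158976 + 0.0329316 + 0.041796 + 0.016688 = 0.1566728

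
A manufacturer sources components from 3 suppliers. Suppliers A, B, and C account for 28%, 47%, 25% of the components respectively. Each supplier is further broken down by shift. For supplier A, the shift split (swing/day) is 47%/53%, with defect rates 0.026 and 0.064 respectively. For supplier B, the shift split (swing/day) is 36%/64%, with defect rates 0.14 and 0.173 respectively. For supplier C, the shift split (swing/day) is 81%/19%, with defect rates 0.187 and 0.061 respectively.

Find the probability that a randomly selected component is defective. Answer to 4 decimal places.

P(D|A) = 0.47·0.026 + 0.53·0.064 = 0.01222 + 0.03392 = 0.04614
P(D|B) = 0.36·0.14 + 0.64·0.173 = 0.0504 + 0.11072 = 0.16112
P(D|C) = 0.81·0.187 + 0.19·0.061 = 0.15147 + 0.01159 = 0.16306
By total probability over the outer partition,
P(D) = 0.28·0.04614 + 0.47·0.16112 + 0.25·0.16306
      = 0.0129192 + 0.0757264 + 0.040765 = 0.1294106

0.1294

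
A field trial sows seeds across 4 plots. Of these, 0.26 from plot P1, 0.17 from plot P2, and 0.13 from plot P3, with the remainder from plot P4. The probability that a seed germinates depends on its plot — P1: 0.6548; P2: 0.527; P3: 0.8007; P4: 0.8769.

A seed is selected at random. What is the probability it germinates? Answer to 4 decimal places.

P(P4) = 1 − (0.26 + 0.17 + 0.13) = 0.44.
By the law of total probability,
P(G) = P(G|P1)·P(P1) + P(G|P2)·P(P2) + P(G|P3)·P(P3) + P(G|P4)·P(P4)
      = 0.6548·0.26 + 0.527·0.17 + 0.8007·0.13 + 0.8769·0.44
      = 0.170248 + 0.08959 + 0.104091 + 0.385836 = 0.749765

0.7498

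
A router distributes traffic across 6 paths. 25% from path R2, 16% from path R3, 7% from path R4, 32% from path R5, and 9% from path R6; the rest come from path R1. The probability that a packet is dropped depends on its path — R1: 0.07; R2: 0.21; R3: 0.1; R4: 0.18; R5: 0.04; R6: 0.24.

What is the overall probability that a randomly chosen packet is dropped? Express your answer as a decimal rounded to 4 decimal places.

P(R1) = 1 − (0.25 + 0.16 + 0.07 + 0.32 + 0.09) = 0.11.
P(L) = P(L|R1)·P(R1) + P(L|R2)·P(R2) + P(L|R3)·P(R3) + P(L|R4)·P(R4) + P(L|R5)·P(R5) + P(L|R6)·P(R6)
      = 0.07·0.11 + 0.21·0.25 + 0.1·0.16 + 0.18·0.07 + 0.04·0.32 + 0.24·0.09
      = 0.0077 + 0.0525 + 0.016 + 0.0126 + 0.0128 + 0.0216 = 0.1232

0.1232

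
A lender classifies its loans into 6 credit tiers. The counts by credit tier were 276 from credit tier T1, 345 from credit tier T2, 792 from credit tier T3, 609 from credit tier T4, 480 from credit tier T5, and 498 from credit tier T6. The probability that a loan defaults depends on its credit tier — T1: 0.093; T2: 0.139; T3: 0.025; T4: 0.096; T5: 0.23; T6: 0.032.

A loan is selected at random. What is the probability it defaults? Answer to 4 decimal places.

Total: 276 + 345 + 792 + 609 + 480 + 498 = 3000.
P(T1) = 276/3000 = 0.092. P(T2) = 345/3000 = 0.115. P(T3) = 792/3000 = 0.264. P(T4) = 609/3000 = 0.203. P(T5) = 480/3000 = 0.16. P(T6) = 498/3000 = 0.166.
P(D) = P(D|T1)·P(T1) + P(D|T2)·P(T2) + P(D|T3)·P(T3) + P(D|T4)·P(T4) + P(D|T5)·P(T5) + P(D|T6)·P(T6)
      = 0.093·0.092 + 0.139·0.115 + 0.025·0.264 + 0.096·0.203 + 0.23·0.16 + 0.032·0.166
      = 0.008556 + 0.015985 + 0.0066 + 0.019488 + 0.0368 + 0.005312 = 0.092741

P(D) ≈ 0.0927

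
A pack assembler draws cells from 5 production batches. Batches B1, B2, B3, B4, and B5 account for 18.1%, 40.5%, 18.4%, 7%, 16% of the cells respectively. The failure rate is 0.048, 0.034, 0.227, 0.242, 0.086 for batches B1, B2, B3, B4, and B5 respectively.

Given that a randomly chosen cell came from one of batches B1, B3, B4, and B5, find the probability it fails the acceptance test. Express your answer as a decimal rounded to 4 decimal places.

Let S = {B1, B3, B4, B5}.
P(S) = 0.181 + 0.184 + 0.07 + 0.16 = 0.595.
P(F ∩ S) = 0.048·0.181 + 0.227·0.184 + 0.242·0.07 + 0.086·0.16 = 0.008688 + 0.041768 + 0.01694 + 0.01376 = 0.081156.
P(F | S) = 0.081156 / 0.595 = 0.136397…

0.1364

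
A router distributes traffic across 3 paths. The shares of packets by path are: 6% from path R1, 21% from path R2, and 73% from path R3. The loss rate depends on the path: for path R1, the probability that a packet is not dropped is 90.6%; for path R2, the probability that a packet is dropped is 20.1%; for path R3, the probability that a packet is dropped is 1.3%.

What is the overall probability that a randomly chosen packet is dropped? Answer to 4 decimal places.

P(L|R1) = 1 − 0.906 = 0.094.
P(L) = P(L|R1)·P(R1) + P(L|R2)·P(R2) + P(L|R3)·P(R3)
      = 0.094·0.06 + 0.201·0.21 + 0.013·0.73
      = 0.00564 + 0.04221 + 0.00949 = 0.05734

0.0573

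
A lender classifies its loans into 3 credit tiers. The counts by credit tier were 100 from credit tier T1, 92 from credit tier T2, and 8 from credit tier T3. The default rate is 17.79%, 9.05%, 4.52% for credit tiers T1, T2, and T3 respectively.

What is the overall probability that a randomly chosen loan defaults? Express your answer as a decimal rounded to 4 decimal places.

P(D) ≈ 0.1324

Total: 100 + 92 + 8 = 200.
P(T1) = 100/200 = 0.5. P(T2) = 92/200 = 0.46. P(T3) = 8/200 = 0.04.
P(D) = P(D|T1)·P(T1) + P(D|T2)·P(T2) + P(D|T3)·P(T3)
      = 0.1779·0.5 + 0.0905·0.46 + 0.0452·0.04
      = 0.08895 + 0.04163 + 0.001808 = 0.132388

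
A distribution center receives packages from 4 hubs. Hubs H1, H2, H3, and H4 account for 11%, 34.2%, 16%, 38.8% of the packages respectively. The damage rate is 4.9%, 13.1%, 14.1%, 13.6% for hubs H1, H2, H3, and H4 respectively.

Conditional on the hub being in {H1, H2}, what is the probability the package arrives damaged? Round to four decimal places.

Let S = {H1, H2}.
P(S) = 0.11 + 0.342 = 0.452.
P(D ∩ S) = 0.049·0.11 + 0.131·0.342 = 0.00539 + 0.044802 = 0.050192.
P(D | S) = 0.050192 / 0.452 = 0.111044…

P(D|S) ≈ 0.1110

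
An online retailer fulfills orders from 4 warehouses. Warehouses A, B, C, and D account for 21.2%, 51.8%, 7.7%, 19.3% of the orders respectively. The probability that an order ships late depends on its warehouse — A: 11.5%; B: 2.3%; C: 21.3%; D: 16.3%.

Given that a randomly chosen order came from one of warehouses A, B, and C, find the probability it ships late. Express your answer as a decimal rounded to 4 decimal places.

0.0653

Let S = {A, B, C}.
P(S) = 0.212 + 0.518 + 0.077 = 0.807.
P(L ∩ S) = 0.115·0.212 + 0.023·0.518 + 0.213·0.077 = 0.02438 + 0.011914 + 0.016401 = 0.052695.
P(L | S) = 0.052695 / 0.807 = 0.065297…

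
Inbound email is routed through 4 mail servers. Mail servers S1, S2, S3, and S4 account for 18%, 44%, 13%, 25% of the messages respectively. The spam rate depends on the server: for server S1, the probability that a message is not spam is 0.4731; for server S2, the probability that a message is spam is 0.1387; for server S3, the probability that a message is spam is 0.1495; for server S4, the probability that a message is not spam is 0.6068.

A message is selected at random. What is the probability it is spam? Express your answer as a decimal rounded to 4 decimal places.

P(S|S1) = 1 − 0.4731 = 0.5269.
P(S|S4) = 1 − 0.6068 = 0.3932.
P(S) = P(S|S1)·P(S1) + P(S|S2)·P(S2) + P(S|S3)·P(S3) + P(S|S4)·P(S4)
      = 0.5269·0.18 + 0.1387·0.44 + 0.1495·0.13 + 0.3932·0.25
      = 0.094842 + 0.061028 + 0.019435 + 0.0983 = 0.273605

P(S) ≈ 0.2736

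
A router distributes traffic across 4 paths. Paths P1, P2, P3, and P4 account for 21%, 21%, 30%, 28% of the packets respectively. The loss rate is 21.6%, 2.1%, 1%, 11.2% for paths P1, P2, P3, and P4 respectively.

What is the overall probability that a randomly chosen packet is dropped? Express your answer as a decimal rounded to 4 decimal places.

P(L) = P(L|P1)·P(P1) + P(L|P2)·P(P2) + P(L|P3)·P(P3) + P(L|P4)·P(P4)
      = 0.216·0.21 + 0.021·0.21 + 0.01·0.3 + 0.112·0.28
      = 0.04536 + 0.00441 + 0.003 + 0.03136 = 0.08413

0.0841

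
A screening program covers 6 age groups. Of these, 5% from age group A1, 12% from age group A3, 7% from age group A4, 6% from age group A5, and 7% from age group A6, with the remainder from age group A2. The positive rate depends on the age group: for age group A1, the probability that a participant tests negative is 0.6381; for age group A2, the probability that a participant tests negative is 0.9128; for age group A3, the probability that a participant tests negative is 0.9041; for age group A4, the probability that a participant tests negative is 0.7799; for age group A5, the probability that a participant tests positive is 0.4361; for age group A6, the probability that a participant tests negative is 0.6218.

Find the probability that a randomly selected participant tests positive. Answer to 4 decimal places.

P(A2) = 1 − (0.05 + 0.12 + 0.07 + 0.06 + 0.07) = 0.63.
P(T|A1) = 1 − 0.6381 = 0.3619.
P(T|A2) = 1 − 0.9128 = 0.0872.
P(T|A3) = 1 − 0.9041 = 0.0959.
P(T|A4) = 1 − 0.7799 = 0.2201.
P(T|A6) = 1 − 0.6218 = 0.3782.
Summing over the partition,
P(T) = P(T|A1)·P(A1) + P(T|A2)·P(A2) + P(T|A3)·P(A3) + P(T|A4)·P(A4) + P(T|A5)·P(A5) + P(T|A6)·P(A6)
      = 0.3619·0.05 + 0.0872·0.63 + 0.0959·0.12 + 0.2201·0.07 + 0.4361·0.06 + 0.3782·0.07
      = 0.018095 + 0.054936 + 0.011508 + 0.015407 + 0.026166 + 0.026474 = 0.152586

0.1526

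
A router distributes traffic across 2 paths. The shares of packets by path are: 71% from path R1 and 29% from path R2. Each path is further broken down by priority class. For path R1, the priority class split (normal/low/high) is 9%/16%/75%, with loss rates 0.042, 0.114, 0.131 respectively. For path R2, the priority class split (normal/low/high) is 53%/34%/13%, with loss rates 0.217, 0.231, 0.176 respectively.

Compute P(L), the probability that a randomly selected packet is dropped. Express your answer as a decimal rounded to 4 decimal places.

P(L|R1) = 0.09·0.042 + 0.16·0.114 + 0.75·0.131 = 0.00378 + 0.01824 + 0.09825 = 0.12027
P(L|R2) = 0.53·0.217 + 0.34·0.231 + 0.13·0.176 = 0.11501 + 0.07854 + 0.02288 = 0.21643
By total probability over the outer partition,
P(L) = 0.71·0.12027 + 0.29·0.21643
      = 0.0853917 + 0.0627647 = 0.1481564

P(L) ≈ 0.1482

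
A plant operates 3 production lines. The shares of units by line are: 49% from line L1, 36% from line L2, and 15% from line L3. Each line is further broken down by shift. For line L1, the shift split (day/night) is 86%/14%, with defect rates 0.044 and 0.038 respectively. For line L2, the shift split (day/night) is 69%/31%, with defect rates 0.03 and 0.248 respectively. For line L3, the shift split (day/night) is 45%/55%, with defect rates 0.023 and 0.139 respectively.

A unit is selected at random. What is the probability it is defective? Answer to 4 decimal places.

P(D|L1) = 0.86·0.044 + 0.14·0.038 = 0.03784 + 0.00532 = 0.04316
P(D|L2) = 0.69·0.03 + 0.31·0.248 = 0.0207 + 0.07688 = 0.09758
P(D|L3) = 0.45·0.023 + 0.55·0.139 = 0.01035 + 0.07645 = 0.0868
By total probability over the outer partition,
P(D) = 0.49·0.04316 + 0.36·0.09758 + 0.15·0.0868
      = 0.0211484 + 0.0351288 + 0.01302 = 0.0692972

0.0693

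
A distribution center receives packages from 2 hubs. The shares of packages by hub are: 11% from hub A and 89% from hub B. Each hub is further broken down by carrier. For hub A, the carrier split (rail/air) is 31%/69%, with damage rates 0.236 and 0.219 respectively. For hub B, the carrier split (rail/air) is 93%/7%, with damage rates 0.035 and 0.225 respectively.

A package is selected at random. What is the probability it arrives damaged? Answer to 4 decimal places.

P(D|A) = 0.31·0.236 + 0.69·0.219 = 0.07316 + 0.15111 = 0.22427
P(D|B) = 0.93·0.035 + 0.07·0.225 = 0.03255 + 0.01575 = 0.0483
By total probability over the outer partition,
P(D) = 0.11·0.22427 + 0.89·0.0483
      = 0.0246697 + 0.042987 = 0.0676567

P(D) ≈ 0.0677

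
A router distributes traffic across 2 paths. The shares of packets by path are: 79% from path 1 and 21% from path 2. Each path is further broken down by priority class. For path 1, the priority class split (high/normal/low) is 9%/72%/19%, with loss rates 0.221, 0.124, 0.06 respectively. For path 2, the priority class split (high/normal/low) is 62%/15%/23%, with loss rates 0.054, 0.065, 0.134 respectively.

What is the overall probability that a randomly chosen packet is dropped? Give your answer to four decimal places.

P(L) ≈ 0.1108

P(L|1) = 0.09·0.221 + 0.72·0.124 + 0.19·0.06 = 0.01989 + 0.08928 + 0.0114 = 0.12057
P(L|2) = 0.62·0.054 + 0.15·0.065 + 0.23·0.134 = 0.03348 + 0.00975 + 0.03082 = 0.07405
Then overall,
P(L) = 0.79·0.12057 + 0.21·0.07405
      = 0.0952503 + 0.0155505 = 0.1108008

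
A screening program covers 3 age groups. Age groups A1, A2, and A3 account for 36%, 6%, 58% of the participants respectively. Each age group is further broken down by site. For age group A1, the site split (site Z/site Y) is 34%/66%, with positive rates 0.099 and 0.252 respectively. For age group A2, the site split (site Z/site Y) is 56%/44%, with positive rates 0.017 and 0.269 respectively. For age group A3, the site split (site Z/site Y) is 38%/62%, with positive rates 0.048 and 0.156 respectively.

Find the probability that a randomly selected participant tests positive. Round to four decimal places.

P(T|A1) = 0.34·0.099 + 0.66·0.252 = 0.03366 + 0.16632 = 0.19998
P(T|A2) = 0.56·0.017 + 0.44·0.269 = 0.00952 + 0.11836 = 0.12788
P(T|A3) = 0.38·0.048 + 0.62·0.156 = 0.01824 + 0.09672 = 0.11496
By total probability over the outer partition,
P(T) = 0.36·0.19998 + 0.06·0.12788 + 0.58·0.11496
      = 0.0719928 + 0.0076728 + 0.0666768 = 0.1463424

P(T) ≈ 0.1463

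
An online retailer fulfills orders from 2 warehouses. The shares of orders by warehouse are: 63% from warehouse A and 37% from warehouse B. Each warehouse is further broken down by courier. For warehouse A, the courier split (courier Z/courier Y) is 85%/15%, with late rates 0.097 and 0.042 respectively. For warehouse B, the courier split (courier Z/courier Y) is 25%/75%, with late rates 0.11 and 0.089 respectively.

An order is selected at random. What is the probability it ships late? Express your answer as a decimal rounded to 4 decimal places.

P(L|A) = 0.85·0.097 + 0.15·0.042 = 0.08245 + 0.0063 = 0.08875
P(L|B) = 0.25·0.11 + 0.75·0.089 = 0.0275 + 0.06675 = 0.09425
By total probability over the outer partition,
P(L) = 0.63·0.08875 + 0.37·0.09425
      = 0.0559125 + 0.0348725 = 0.090785

0.0908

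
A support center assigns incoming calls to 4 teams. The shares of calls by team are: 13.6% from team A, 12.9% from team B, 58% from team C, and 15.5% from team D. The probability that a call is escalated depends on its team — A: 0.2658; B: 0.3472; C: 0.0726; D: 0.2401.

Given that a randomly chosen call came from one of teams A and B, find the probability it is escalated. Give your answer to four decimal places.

Let S = {A, B}.
P(S) = 0.136 + 0.129 = 0.265.
P(E ∩ S) = 0.2658·0.136 + 0.3472·0.129 = 0.0361488 + 0.0447888 = 0.0809376.
P(E | S) = 0.0809376 / 0.265 = 0.305425…

P(E|S) ≈ 0.3054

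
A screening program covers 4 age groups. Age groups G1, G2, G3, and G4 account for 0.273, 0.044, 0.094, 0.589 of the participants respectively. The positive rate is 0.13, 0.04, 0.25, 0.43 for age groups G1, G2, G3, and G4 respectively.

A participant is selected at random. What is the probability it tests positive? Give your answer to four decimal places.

0.3140

P(T) = P(T|G1)·P(G1) + P(T|G2)·P(G2) + P(T|G3)·P(G3) + P(T|G4)·P(G4)
      = 0.13·0.273 + 0.04·0.044 + 0.25·0.094 + 0.43·0.589
      = 0.03549 + 0.00176 + 0.0235 + 0.25327 = 0.31402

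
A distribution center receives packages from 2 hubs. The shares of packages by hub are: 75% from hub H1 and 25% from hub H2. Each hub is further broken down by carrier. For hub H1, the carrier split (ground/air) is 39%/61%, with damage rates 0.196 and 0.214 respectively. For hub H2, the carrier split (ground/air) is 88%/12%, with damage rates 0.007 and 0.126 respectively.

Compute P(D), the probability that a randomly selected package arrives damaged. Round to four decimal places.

0.1606

P(D|H1) = 0.39·0.196 + 0.61·0.214 = 0.07644 + 0.13054 = 0.20698
P(D|H2) = 0.88·0.007 + 0.12·0.126 = 0.00616 + 0.01512 = 0.02128
Then overall,
P(D) = 0.75·0.20698 + 0.25·0.02128
      = 0.155235 + 0.00532 = 0.160555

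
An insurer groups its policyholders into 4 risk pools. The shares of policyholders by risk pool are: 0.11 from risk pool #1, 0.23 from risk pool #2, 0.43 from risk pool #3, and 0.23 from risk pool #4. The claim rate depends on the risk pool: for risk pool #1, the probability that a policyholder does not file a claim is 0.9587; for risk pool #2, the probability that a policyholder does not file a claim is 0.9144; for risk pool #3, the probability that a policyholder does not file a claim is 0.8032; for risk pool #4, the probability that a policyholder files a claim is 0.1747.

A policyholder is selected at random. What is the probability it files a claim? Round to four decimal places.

P(C|#1) = 1 − 0.9587 = 0.0413.
P(C|#2) = 1 − 0.9144 = 0.0856.
P(C|#3) = 1 − 0.8032 = 0.1968.
Summing over the partition,
P(C) = P(C|#1)·P(#1) + P(C|#2)·P(#2) + P(C|#3)·P(#3) + P(C|#4)·P(#4)
      = 0.0413·0.11 + 0.0856·0.23 + 0.1968·0.43 + 0.1747·0.23
      = 0.004543 + 0.019688 + 0.084624 + 0.040181 = 0.149036

0.1490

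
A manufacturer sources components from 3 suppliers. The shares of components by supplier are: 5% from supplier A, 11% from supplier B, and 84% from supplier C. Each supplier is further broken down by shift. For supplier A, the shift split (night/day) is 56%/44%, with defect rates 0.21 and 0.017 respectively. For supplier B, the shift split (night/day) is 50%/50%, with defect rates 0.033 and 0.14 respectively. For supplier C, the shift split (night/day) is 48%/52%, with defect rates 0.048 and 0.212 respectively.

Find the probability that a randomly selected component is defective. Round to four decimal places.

P(D) ≈ 0.1277

P(D|A) = 0.56·0.21 + 0.44·0.017 = 0.1176 + 0.00748 = 0.12508
P(D|B) = 0.5·0.033 + 0.5·0.14 = 0.0165 + 0.07 = 0.0865
P(D|C) = 0.48·0.048 + 0.52·0.212 = 0.02304 + 0.11024 = 0.13328
Then overall,
P(D) = 0.05·0.12508 + 0.11·0.0865 + 0.84·0.13328
      = 0.006254 + 0.009515 + 0.1119552 = 0.1277242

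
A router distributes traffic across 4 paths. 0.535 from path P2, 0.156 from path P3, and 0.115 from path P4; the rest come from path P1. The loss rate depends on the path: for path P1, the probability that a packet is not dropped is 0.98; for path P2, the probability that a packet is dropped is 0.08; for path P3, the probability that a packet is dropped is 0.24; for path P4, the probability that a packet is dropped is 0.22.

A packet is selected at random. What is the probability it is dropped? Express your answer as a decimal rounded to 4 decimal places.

P(P1) = 1 − (0.535 + 0.156 + 0.115) = 0.194.
P(L|P1) = 1 − 0.98 = 0.02.
P(L) = P(L|P1)·P(P1) + P(L|P2)·P(P2) + P(L|P3)·P(P3) + P(L|P4)·P(P4)
      = 0.02·0.194 + 0.08·0.535 + 0.24·0.156 + 0.22·0.115
      = 0.00388 + 0.0428 + 0.03744 + 0.0253 = 0.10942

P(L) ≈ 0.1094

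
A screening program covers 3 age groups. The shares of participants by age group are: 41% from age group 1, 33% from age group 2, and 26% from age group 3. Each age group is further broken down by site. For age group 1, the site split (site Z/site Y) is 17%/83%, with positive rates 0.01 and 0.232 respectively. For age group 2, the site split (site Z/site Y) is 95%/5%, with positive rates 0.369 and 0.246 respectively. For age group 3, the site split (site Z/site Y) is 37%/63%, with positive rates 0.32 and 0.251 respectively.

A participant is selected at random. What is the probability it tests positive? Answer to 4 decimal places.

P(T) ≈ 0.2713

P(T|1) = 0.17·0.01 + 0.83·0.232 = 0.0017 + 0.19256 = 0.19426
P(T|2) = 0.95·0.369 + 0.05·0.246 = 0.35055 + 0.0123 = 0.36285
P(T|3) = 0.37·0.32 + 0.63·0.251 = 0.1184 + 0.15813 = 0.27653
Then overall,
P(T) = 0.41·0.19426 + 0.33·0.36285 + 0.26·0.27653
      = 0.0796466 + 0.1197405 + 0.0718978 = 0.2712849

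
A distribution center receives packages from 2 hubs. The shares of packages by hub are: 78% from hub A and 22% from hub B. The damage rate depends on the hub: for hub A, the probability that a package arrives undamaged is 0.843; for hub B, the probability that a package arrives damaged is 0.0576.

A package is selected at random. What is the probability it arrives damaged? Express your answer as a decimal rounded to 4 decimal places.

P(D) ≈ 0.1351

P(D|A) = 1 − 0.843 = 0.157.
P(D) = P(D|A)·P(A) + P(D|B)·P(B)
      = 0.157·0.78 + 0.0576·0.22
      = 0.12246 + 0.012672 = 0.135132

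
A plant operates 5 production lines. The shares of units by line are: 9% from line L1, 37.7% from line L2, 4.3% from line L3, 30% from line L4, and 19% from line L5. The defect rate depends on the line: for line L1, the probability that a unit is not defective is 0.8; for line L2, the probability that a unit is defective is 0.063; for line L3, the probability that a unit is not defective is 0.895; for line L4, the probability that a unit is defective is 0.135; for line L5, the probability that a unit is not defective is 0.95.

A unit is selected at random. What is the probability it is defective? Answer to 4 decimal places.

P(D|L1) = 1 − 0.8 = 0.2.
P(D|L3) = 1 − 0.895 = 0.105.
P(D|L5) = 1 − 0.95 = 0.05.
By the law of total probability,
P(D) = P(D|L1)·P(L1) + P(D|L2)·P(L2) + P(D|L3)·P(L3) + P(D|L4)·P(L4) + P(D|L5)·P(L5)
      = 0.2·0.09 + 0.063·0.377 + 0.105·0.043 + 0.135·0.3 + 0.05·0.19
      = 0.018 + 0.023751 + 0.004515 + 0.0405 + 0.0095 = 0.096266

P(D) ≈ 0.0963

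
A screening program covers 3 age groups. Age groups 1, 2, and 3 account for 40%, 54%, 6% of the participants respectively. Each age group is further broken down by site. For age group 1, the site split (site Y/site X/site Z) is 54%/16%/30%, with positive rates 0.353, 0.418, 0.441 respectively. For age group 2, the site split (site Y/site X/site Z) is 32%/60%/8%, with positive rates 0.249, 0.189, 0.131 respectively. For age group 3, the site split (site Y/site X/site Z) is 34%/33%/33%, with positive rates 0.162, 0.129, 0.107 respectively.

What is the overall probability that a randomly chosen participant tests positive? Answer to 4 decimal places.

P(T|1) = 0.54·0.353 + 0.16·0.418 + 0.3·0.441 = 0.19062 + 0.06688 + 0.1323 = 0.3898
P(T|2) = 0.32·0.249 + 0.6·0.189 + 0.08·0.131 = 0.07968 + 0.1134 + 0.01048 = 0.20356
P(T|3) = 0.34·0.162 + 0.33·0.129 + 0.33·0.107 = 0.05508 + 0.04257 + 0.03531 = 0.13296
By total probability over the outer partition,
P(T) = 0.4·0.3898 + 0.54·0.20356 + 0.06·0.13296
      = 0.15592 + 0.1099224 + 0.0079776 = 0.27382

0.2738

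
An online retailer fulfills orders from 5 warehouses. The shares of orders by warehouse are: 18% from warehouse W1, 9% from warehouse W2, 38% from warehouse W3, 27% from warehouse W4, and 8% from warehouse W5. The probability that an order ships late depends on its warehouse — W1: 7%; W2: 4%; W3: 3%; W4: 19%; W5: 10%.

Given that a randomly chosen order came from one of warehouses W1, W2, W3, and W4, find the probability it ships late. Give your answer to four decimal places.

Let S = {W1, W2, W3, W4}.
P(S) = 0.18 + 0.09 + 0.38 + 0.27 = 0.92.
P(L ∩ S) = 0.07·0.18 + 0.04·0.09 + 0.03·0.38 + 0.19·0.27 = 0.0126 + 0.0036 + 0.0114 + 0.0513 = 0.0789.
P(L | S) = 0.0789 / 0.92 = 0.085761…

P(L|S) ≈ 0.0858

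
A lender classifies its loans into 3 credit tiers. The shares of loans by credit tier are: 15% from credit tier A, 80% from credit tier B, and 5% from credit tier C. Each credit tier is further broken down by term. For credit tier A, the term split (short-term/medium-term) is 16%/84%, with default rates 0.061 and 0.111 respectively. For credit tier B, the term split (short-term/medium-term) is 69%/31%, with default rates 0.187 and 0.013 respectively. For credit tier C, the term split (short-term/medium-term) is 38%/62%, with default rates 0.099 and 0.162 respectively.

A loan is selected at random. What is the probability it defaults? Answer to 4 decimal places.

P(D|A) = 0.16·0.061 + 0.84·0.111 = 0.00976 + 0.09324 = 0.103
P(D|B) = 0.69·0.187 + 0.31·0.013 = 0.12903 + 0.00403 = 0.13306
P(D|C) = 0.38·0.099 + 0.62·0.162 = 0.03762 + 0.10044 = 0.13806
By total probability over the outer partition,
P(D) = 0.15·0.103 + 0.8·0.13306 + 0.05·0.13806
      = 0.01545 + 0.106448 + 0.006903 = 0.128801

P(D) ≈ 0.1288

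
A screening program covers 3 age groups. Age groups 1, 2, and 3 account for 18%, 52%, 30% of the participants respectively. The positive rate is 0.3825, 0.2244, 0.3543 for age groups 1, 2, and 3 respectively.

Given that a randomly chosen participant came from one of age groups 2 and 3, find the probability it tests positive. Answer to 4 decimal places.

Let S = {2, 3}.
P(S) = 0.52 + 0.3 = 0.82.
P(T ∩ S) = 0.2244·0.52 + 0.3543·0.3 = 0.116688 + 0.10629 = 0.222978.
P(T | S) = 0.222978 / 0.82 = 0.271924…

P(T|S) ≈ 0.2719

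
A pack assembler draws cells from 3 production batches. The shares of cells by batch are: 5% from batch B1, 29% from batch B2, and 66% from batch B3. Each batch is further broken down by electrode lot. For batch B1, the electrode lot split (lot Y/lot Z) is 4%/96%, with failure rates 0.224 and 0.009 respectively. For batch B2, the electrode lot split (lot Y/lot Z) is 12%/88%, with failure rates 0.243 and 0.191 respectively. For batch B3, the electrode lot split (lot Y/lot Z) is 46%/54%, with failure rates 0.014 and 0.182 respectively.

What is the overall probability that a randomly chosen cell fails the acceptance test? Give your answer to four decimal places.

P(F|B1) = 0.04·0.224 + 0.96·0.009 = 0.00896 + 0.00864 = 0.0176
P(F|B2) = 0.12·0.243 + 0.88·0.191 = 0.02916 + 0.16808 = 0.19724
P(F|B3) = 0.46·0.014 + 0.54·0.182 = 0.00644 + 0.09828 = 0.10472
Then overall,
P(F) = 0.05·0.0176 + 0.29·0.19724 + 0.66·0.10472
      = 0.00088 + 0.0571996 + 0.0691152 = 0.1271948

P(F) ≈ 0.1272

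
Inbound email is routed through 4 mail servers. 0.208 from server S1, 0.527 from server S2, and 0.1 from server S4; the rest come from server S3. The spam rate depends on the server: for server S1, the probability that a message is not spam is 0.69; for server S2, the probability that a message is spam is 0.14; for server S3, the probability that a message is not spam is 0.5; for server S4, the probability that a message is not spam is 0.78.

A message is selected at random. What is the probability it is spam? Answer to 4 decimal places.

P(S3) = 1 − (0.208 + 0.527 + 0.1) = 0.165.
P(S|S1) = 1 − 0.69 = 0.31.
P(S|S3) = 1 − 0.5 = 0.5.
P(S|S4) = 1 − 0.78 = 0.22.
Using total probability over the partition,
P(S) = P(S|S1)·P(S1) + P(S|S2)·P(S2) + P(S|S3)·P(S3) + P(S|S4)·P(S4)
      = 0.31·0.208 + 0.14·0.527 + 0.5·0.165 + 0.22·0.1
      = 0.06448 + 0.07378 + 0.0825 + 0.022 = 0.24276

0.2428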